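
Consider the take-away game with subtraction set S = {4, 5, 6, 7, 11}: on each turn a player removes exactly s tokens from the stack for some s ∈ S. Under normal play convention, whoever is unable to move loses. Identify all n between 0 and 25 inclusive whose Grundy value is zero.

0, 1, 2, 3, 15, 16, 17, 18

G(0) = 0
G(1) = mex{} = 0
G(2) = mex{} = 0
G(3) = mex{} = 0
G(4) = mex{0} = 1
G(5) = mex{0,0} = 1
G(6) = mex{0,0,0} = 1
G(7) = mex{0,0,0,0} = 1
G(8) = mex{1,0,0,0} = 2
G(9) = mex{1,1,0,0} = 2
G(10) = mex{1,1,1,0} = 2
G(11) = mex{1,1,1,1,0} = 2
G(12) = mex{2,1,1,1,0} = 3
G(13) = mex{2,2,1,1,0} = 3
G(14) = mex{2,2,2,1,0} = 3
G(15) = mex{2,2,2,2,1} = 0
G(16) = mex{3,2,2,2,1} = 0
G(17) = mex{3,3,2,2,1} = 0
G(18) = mex{3,3,3,2,1} = 0
G(19) = mex{0,3,3,3,2} = 1
G(20) = mex{0,0,3,3,2} = 1
G(21) = mex{0,0,0,3,2} = 1
G(22) = mex{0,0,0,0,2} = 1
G(23) = mex{1,0,0,0,3} = 2
G(24) = mex{1,1,0,0,3} = 2
G(25) = mex{1,1,1,0,3} = 2
P-positions are exactly the n with G(n) = 0.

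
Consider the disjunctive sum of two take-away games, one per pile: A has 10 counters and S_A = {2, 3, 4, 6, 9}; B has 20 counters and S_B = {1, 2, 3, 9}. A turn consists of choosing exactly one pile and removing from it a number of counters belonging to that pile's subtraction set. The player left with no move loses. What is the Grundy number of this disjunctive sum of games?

1

Pile A, S = {2, 3, 4, 6, 9}:
n :  0  1  2  3  4  5  6  7  8  9 10
G :  0  0  1  1  2  2  3  3  0  4  1
G_A(10) = 1.
Pile B, S = {1, 2, 3, 9}:
n :  0  1  2  3  4  5  6  7  8  9 10 11 12 13 14 15 16 17 18 19 20
G :  0  1  2  3  0  1  2  3  0  1  2  3  0  1  2  3  0  1  2  3  0
G_B(20) = 0.
Combined Grundy value = 1 ⊕ 0 = 1.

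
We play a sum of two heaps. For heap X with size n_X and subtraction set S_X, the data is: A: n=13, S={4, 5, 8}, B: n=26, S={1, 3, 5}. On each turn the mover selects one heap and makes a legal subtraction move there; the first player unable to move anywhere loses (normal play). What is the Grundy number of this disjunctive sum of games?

Heap A, S = {4, 5, 8}:
n :  0  1  2  3  4  5  6  7  8  9 10 11 12 13
G :  0  0  0  0  1  1  1  1  2  2  2  2  0  0
G_A(13) = 0.
Heap B, S = {1, 3, 5}:
n :  0  1  2  3  4  5  6  7  8  9 10 11 12 13 14 15 16 17 18 19 20 21 22 23 24 25 26
G :  0  1  0  1  0  1  0  1  0  1  0  1  0  1  0  1  0  1  0  1  0  1  0  1  0  1  0
G_B(26) = 0.
Combined Grundy value = 0 ⊕ 0 = 0.

0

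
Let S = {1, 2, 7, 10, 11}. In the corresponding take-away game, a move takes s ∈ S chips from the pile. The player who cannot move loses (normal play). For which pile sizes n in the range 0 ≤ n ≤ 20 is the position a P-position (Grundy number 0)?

n :  0  1  2  3  4  5  6  7  8  9 10 11 12 13 14 15 16 17 18 19 20
G :  0  1  2  0  1  2  0  1  2  0  1  2  0  1  2  0  1  2  0  1  2
P-positions are exactly the n with G(n) = 0.

0, 3, 6, 9, 12, 15, 18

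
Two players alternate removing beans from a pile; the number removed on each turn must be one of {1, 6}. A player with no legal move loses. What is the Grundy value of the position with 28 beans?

0

G(0) = 0
G(1) = mex{0} = 1
G(2) = mex{1} = 0
G(3) = mex{0} = 1
G(4) = mex{1} = 0
G(5) = mex{0} = 1
G(6) = mex{1,0} = 2
G(7) = mex{2,1} = 0
G(8) = mex{0,0} = 1
G(9) = mex{1,1} = 0
G(10) = mex{0,0} = 1
G(11) = mex{1,1} = 0
G(12) = mex{0,2} = 1
G(13) = mex{1,0} = 2
G(14) = mex{2,1} = 0
G(15) = mex{0,0} = 1
G(16) = mex{1,1} = 0
G(17) = mex{0,0} = 1
G(18) = mex{1,1} = 0
G(19) = mex{0,2} = 1
G(20) = mex{1,0} = 2
G(21) = mex{2,1} = 0
G(22) = mex{0,0} = 1
G(23) = mex{1,1} = 0
G(24) = mex{0,0} = 1
G(25) = mex{1,1} = 0
G(26) = mex{0,2} = 1
G(27) = mex{1,0} = 2
G(28) = mex{2,1} = 0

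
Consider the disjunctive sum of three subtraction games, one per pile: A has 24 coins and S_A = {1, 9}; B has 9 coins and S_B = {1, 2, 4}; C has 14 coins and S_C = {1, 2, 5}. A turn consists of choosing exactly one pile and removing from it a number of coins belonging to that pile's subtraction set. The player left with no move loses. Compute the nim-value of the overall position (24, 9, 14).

2

Pile A, S = {1, 9}:
n :  0  1  2  3  4  5  6  7  8  9 10 11 12 13 14 15 16 17 18 19 20 21 22 23 24
G :  0  1  0  1  0  1  0  1  0  1  0  1  0  1  0  1  0  1  0  1  0  1  0  1  0
G_A(24) = 0.
Pile B, S = {1, 2, 4}:
n : 0 1 2 3 4 5 6 7 8 9
G : 0 1 2 0 1 2 0 1 2 0
G_B(9) = 0.
Pile C, S = {1, 2, 5}:
n :  0  1  2  3  4  5  6  7  8  9 10 11 12 13 14
G :  0  1  2  0  1  2  0  1  2  0  1  2  0  1  2
G_C(14) = 2.
Combined Grundy value = 0 ⊕ 0 ⊕ 2 = 2.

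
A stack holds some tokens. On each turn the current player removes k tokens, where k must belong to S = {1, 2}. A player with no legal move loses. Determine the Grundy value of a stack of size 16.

1

n :  0  1  2  3  4  5  6  7  8  9 10 11 12 13 14 15 16
G :  0  1  2  0  1  2  0  1  2  0  1  2  0  1  2  0  1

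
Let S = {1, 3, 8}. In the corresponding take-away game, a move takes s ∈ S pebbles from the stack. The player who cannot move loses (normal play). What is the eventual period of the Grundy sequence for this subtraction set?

11

n :  0  1  2  3  4  5  6  7  8  9 10 11 12 13 14 15 16 17 18 19 20 21 22 23
G :  0  1  0  1  0  1  0  1  2  3  2  0  1  0  1  0  1  0  1  2  3  2  0  1
G(n+11) = G(n) holds for n = 0,…,7 (a full window of length max(S) = 8), so the sequence is purely periodic with period 11.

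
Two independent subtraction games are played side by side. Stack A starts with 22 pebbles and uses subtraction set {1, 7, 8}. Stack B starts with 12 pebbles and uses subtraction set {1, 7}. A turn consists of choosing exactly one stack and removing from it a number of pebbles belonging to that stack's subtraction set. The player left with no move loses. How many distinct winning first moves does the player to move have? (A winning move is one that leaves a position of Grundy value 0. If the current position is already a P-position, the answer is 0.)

Stack A, S = {1, 7, 8}:
G(0) = 0
G(1) = mex{0} = 1
G(2) = mex{1} = 0
G(3) = mex{0} = 1
G(4) = mex{1} = 0
G(5) = mex{0} = 1
G(6) = mex{1} = 0
G(7) = mex{0,0} = 1
G(8) = mex{1,1,0} = 2
G(9) = mex{2,0,1} = 3
G(10) = mex{3,1,0} = 2
G(11) = mex{2,0,1} = 3
G(12) = mex{3,1,0} = 2
G(13) = mex{2,0,1} = 3
G(14) = mex{3,1,0} = 2
G(15) = mex{2,2,1} = 0
G(16) = mex{0,3,2} = 1
G(17) = mex{1,2,3} = 0
G(18) = mex{0,3,2} = 1
G(19) = mex{1,2,3} = 0
G(20) = mex{0,3,2} = 1
G(21) = mex{1,2,3} = 0
G(22) = mex{0,0,2} = 1
G_A(22) = 1.
Stack B, S = {1, 7}:
G(0) = 0
G(1) = mex{0} = 1
G(2) = mex{1} = 0
G(3) = mex{0} = 1
G(4) = mex{1} = 0
G(5) = mex{0} = 1
G(6) = mex{1} = 0
G(7) = mex{0,0} = 1
G(8) = mex{1,1} = 0
G(9) = mex{0,0} = 1
G(10) = mex{1,1} = 0
G(11) = mex{0,0} = 1
G(12) = mex{1,1} = 0
G_B(12) = 0.
Combined Grundy value = 1 ⊕ 0 = 1.
A winning move leaves total XOR = 0, i.e. changes one component's Grundy value g to g ⊕ X where X is the current total.
Stack A: need g' = 1⊕1 = 0. Options: 22−1→G=0, 22−7→G=0, 22−8→G=2. Hits: 2.
Stack B: need g' = 0⊕1 = 1. Options: 12−1→G=1, 12−7→G=1. Hits: 2.

4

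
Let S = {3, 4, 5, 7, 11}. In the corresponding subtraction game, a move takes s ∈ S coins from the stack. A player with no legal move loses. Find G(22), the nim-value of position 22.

2

n :  0  1  2  3  4  5  6  7  8  9 10 11 12 13 14 15 16 17 18 19 20 21 22
G :  0  0  0  1  1  1  2  2  2  3  0  3  4  1  4  5  0  3  0  1  2  1  2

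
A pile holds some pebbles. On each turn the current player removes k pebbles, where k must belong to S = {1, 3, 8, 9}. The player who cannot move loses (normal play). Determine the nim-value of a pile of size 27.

3

G(0) = 0
G(1) = mex{0} = 1
G(2) = mex{1} = 0
G(3) = mex{0,0} = 1
G(4) = mex{1,1} = 0
G(5) = mex{0,0} = 1
G(6) = mex{1,1} = 0
G(7) = mex{0,0} = 1
G(8) = mex{1,1,0} = 2
G(9) = mex{2,0,1,0} = 3
G(10) = mex{3,1,0,1} = 2
G(11) = mex{2,2,1,0} = 3
G(12) = mex{3,3,0,1} = 2
G(13) = mex{2,2,1,0} = 3
G(14) = mex{3,3,0,1} = 2
G(15) = mex{2,2,1,0} = 3
G(16) = mex{3,3,2,1} = 0
G(17) = mex{0,2,3,2} = 1
G(18) = mex{1,3,2,3} = 0
G(19) = mex{0,0,3,2} = 1
G(20) = mex{1,1,2,3} = 0
G(21) = mex{0,0,3,2} = 1
G(22) = mex{1,1,2,3} = 0
G(23) = mex{0,0,3,2} = 1
G(24) = mex{1,1,0,3} = 2
G(25) = mex{2,0,1,0} = 3
G(26) = mex{3,1,0,1} = 2
G(27) = mex{2,2,1,0} = 3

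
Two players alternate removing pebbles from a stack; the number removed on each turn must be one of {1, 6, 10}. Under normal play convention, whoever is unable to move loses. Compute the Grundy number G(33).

1

G(0) = 0
G(1) = mex{0} = 1
G(2) = mex{1} = 0
G(3) = mex{0} = 1
G(4) = mex{1} = 0
G(5) = mex{0} = 1
G(6) = mex{1,0} = 2
G(7) = mex{2,1} = 0
G(8) = mex{0,0} = 1
G(9) = mex{1,1} = 0
G(10) = mex{0,0,0} = 1
G(11) = mex{1,1,1} = 0
G(12) = mex{0,2,0} = 1
G(13) = mex{1,0,1} = 2
G(14) = mex{2,1,0} = 3
G(15) = mex{3,0,1} = 2
G(16) = mex{2,1,2} = 0
G(17) = mex{0,0,0} = 1
G(18) = mex{1,1,1} = 0
G(19) = mex{0,2,0} = 1
G(20) = mex{1,3,1} = 0
G(21) = mex{0,2,0} = 1
G(22) = mex{1,0,1} = 2
G(23) = mex{2,1,2} = 0
G(24) = mex{0,0,3} = 1
G(25) = mex{1,1,2} = 0
G(26) = mex{0,0,0} = 1
G(27) = mex{1,1,1} = 0
G(28) = mex{0,2,0} = 1
G(29) = mex{1,0,1} = 2
G(30) = mex{2,1,0} = 3
G(31) = mex{3,0,1} = 2
G(32) = mex{2,1,2} = 0
G(33) = mex{0,0,0} = 1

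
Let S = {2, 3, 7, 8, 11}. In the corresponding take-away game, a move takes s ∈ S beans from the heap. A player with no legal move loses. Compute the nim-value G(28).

G(0) = 0
G(1) = mex{} = 0
G(2) = mex{0} = 1
G(3) = mex{0,0} = 1
G(4) = mex{1,0} = 2
G(5) = mex{1,1} = 0
G(6) = mex{2,1} = 0
G(7) = mex{0,2,0} = 1
G(8) = mex{0,0,0,0} = 1
G(9) = mex{1,0,1,0} = 2
G(10) = mex{1,1,1,1} = 0
G(11) = mex{2,1,2,1,0} = 3
G(12) = mex{0,2,0,2,0} = 1
G(13) = mex{3,0,0,0,1} = 2
G(14) = mex{1,3,1,0,1} = 2
G(15) = mex{2,1,1,1,2} = 0
G(16) = mex{2,2,2,1,0} = 3
G(17) = mex{0,2,0,2,0} = 1
G(18) = mex{3,0,3,0,1} = 2
G(19) = mex{1,3,1,3,1} = 0
G(20) = mex{2,1,2,1,2} = 0
G(21) = mex{0,2,2,2,0} = 1
G(22) = mex{0,0,0,2,3} = 1
G(23) = mex{1,0,3,0,1} = 2
G(24) = mex{1,1,1,3,2} = 0
G(25) = mex{2,1,2,1,2} = 0
G(26) = mex{0,2,0,2,0} = 1
G(27) = mex{0,0,0,0,3} = 1
G(28) = mex{1,0,1,0,1} = 2

2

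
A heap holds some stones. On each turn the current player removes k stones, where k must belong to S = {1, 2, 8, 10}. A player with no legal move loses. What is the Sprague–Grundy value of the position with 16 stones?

G(0) = 0
G(1) = mex{0} = 1
G(2) = mex{1,0} = 2
G(3) = mex{2,1} = 0
G(4) = mex{0,2} = 1
G(5) = mex{1,0} = 2
G(6) = mex{2,1} = 0
G(7) = mex{0,2} = 1
G(8) = mex{1,0,0} = 2
G(9) = mex{2,1,1} = 0
G(10) = mex{0,2,2,0} = 1
G(11) = mex{1,0,0,1} = 2
G(12) = mex{2,1,1,2} = 0
G(13) = mex{0,2,2,0} = 1
G(14) = mex{1,0,0,1} = 2
G(15) = mex{2,1,1,2} = 0
G(16) = mex{0,2,2,0} = 1

1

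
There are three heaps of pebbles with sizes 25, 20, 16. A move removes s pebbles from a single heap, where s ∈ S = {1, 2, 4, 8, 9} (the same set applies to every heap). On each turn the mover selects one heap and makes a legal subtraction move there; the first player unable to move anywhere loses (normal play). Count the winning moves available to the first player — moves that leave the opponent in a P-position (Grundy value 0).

All heaps use S = {1, 2, 4, 8, 9}:
n :  0  1  2  3  4  5  6  7  8  9 10 11 12 13 14 15 16 17 18 19 20 21 22 23 24 25
G :  0  1  2  0  1  2  0  1  2  3  4  5  3  0  1  2  0  1  2  0  1  2  3  4  5  3
Heap A: G(25) = 3.
Heap B: G(20) = 1.
Heap C: G(16) = 0.
Combined Grundy value = 3 ⊕ 1 ⊕ 0 = 2.
A winning move leaves total XOR = 0, i.e. changes one component's Grundy value g to g ⊕ X where X is the current total.
Heap A: need g' = 3⊕2 = 1. Options: 25−1→G=5, 25−2→G=4, 25−4→G=2, 25−8→G=1, 25−9→G=0. Hits: 1.
Heap B: need g' = 1⊕2 = 3. Options: 20−1→G=0, 20−2→G=2, 20−4→G=0, 20−8→G=3, 20−9→G=5. Hits: 1.
Heap C: need g' = 0⊕2 = 2. Options: 16−1→G=2, 16−2→G=1, 16−4→G=3, 16−8→G=2, 16−9→G=1. Hits: 2.

4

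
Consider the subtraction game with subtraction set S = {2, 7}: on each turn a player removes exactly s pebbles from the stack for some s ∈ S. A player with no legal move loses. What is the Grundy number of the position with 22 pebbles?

0

n :  0  1  2  3  4  5  6  7  8  9 10 11 12 13 14 15 16 17 18 19 20 21 22
G :  0  0  1  1  0  0  1  1  2  0  0  1  1  0  0  1  1  2  0  0  1  1  0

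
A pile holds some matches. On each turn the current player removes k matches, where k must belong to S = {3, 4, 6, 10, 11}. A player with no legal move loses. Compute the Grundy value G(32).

G(0) = 0
G(1) = mex{} = 0
G(2) = mex{} = 0
G(3) = mex{0} = 1
G(4) = mex{0,0} = 1
G(5) = mex{0,0} = 1
G(6) = mex{1,0,0} = 2
G(7) = mex{1,1,0} = 2
G(8) = mex{1,1,0} = 2
G(9) = mex{2,1,1} = 0
G(10) = mex{2,2,1,0} = 3
G(11) = mex{2,2,1,0,0} = 3
G(12) = mex{0,2,2,0,0} = 1
G(13) = mex{3,0,2,1,0} = 4
G(14) = mex{3,3,2,1,1} = 0
G(15) = mex{1,3,0,1,1} = 2
G(16) = mex{4,1,3,2,1} = 0
G(17) = mex{0,4,3,2,2} = 1
G(18) = mex{2,0,1,2,2} = 3
G(19) = mex{0,2,4,0,2} = 1
G(20) = mex{1,0,0,3,0} = 2
G(21) = mex{3,1,2,3,3} = 0
G(22) = mex{1,3,0,1,3} = 2
G(23) = mex{2,1,1,4,1} = 0
G(24) = mex{0,2,3,0,4} = 1
G(25) = mex{2,0,1,2,0} = 3
G(26) = mex{0,2,2,0,2} = 1
G(27) = mex{1,0,0,1,0} = 2
G(28) = mex{3,1,2,3,1} = 0
G(29) = mex{1,3,0,1,3} = 2
G(30) = mex{2,1,1,2,1} = 0
G(31) = mex{0,2,3,0,2} = 1
G(32) = mex{2,0,1,2,0} = 3

3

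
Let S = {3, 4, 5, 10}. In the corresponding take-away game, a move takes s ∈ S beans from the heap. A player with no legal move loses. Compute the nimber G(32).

n :  0  1  2  3  4  5  6  7  8  9 10 11 12 13 14 15 16 17 18 19 20 21 22 23 24 25 26 27 28 29 30 31 32
G :  0  0  0  1  1  1  2  2  0  0  3  1  1  2  2  0  0  0  1  1  1  2  2  0  0  3  1  1  2  2  0  0  0

0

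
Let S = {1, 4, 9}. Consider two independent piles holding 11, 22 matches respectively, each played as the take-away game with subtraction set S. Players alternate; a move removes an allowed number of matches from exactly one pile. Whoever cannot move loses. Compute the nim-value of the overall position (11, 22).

1

All piles use S = {1, 4, 9}:
n :  0  1  2  3  4  5  6  7  8  9 10 11 12 13 14 15 16 17 18 19 20 21 22
G :  0  1  0  1  2  0  1  0  1  2  0  1  0  1  2  0  1  0  1  2  0  1  0
Pile A: G(11) = 1.
Pile B: G(22) = 0.
Combined Grundy value = 1 ⊕ 0 = 1.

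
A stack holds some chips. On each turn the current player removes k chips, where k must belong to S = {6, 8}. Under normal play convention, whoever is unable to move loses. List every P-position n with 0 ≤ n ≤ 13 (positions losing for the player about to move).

0, 1, 2, 3, 4, 5

G(0) = 0
G(1) = mex{} = 0
G(2) = mex{} = 0
G(3) = mex{} = 0
G(4) = mex{} = 0
G(5) = mex{} = 0
G(6) = mex{0} = 1
G(7) = mex{0} = 1
G(8) = mex{0,0} = 1
G(9) = mex{0,0} = 1
G(10) = mex{0,0} = 1
G(11) = mex{0,0} = 1
G(12) = mex{1,0} = 2
G(13) = mex{1,0} = 2
P-positions are exactly the n with G(n) = 0.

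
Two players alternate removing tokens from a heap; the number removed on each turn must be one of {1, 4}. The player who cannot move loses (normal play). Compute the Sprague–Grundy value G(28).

1

n :  0  1  2  3  4  5  6  7  8  9 10 11 12 13 14 15 16 17 18 19 20 21 22 23 24 25 26 27 28
G :  0  1  0  1  2  0  1  0  1  2  0  1  0  1  2  0  1  0  1  2  0  1  0  1  2  0  1  0  1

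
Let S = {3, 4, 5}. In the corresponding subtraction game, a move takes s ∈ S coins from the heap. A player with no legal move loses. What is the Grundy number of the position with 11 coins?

1

n :  0  1  2  3  4  5  6  7  8  9 10 11
G :  0  0  0  1  1  1  2  2  0  0  0  1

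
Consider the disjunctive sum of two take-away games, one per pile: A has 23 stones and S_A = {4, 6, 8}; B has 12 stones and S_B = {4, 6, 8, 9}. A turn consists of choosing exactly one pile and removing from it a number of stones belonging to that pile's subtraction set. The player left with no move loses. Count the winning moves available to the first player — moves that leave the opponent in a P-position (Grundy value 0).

1

Pile A, S = {4, 6, 8}:
G(0) = 0
G(1) = mex{} = 0
G(2) = mex{} = 0
G(3) = mex{} = 0
G(4) = mex{0} = 1
G(5) = mex{0} = 1
G(6) = mex{0,0} = 1
G(7) = mex{0,0} = 1
G(8) = mex{1,0,0} = 2
G(9) = mex{1,0,0} = 2
G(10) = mex{1,1,0} = 2
G(11) = mex{1,1,0} = 2
G(12) = mex{2,1,1} = 0
G(13) = mex{2,1,1} = 0
G(14) = mex{2,2,1} = 0
G(15) = mex{2,2,1} = 0
G(16) = mex{0,2,2} = 1
G(17) = mex{0,2,2} = 1
G(18) = mex{0,0,2} = 1
G(19) = mex{0,0,2} = 1
G(20) = mex{1,0,0} = 2
G(21) = mex{1,0,0} = 2
G(22) = mex{1,1,0} = 2
G(23) = mex{1,1,0} = 2
G_A(23) = 2.
Pile B, S = {4, 6, 8, 9}:
G(0) = 0
G(1) = mex{} = 0
G(2) = mex{} = 0
G(3) = mex{} = 0
G(4) = mex{0} = 1
G(5) = mex{0} = 1
G(6) = mex{0,0} = 1
G(7) = mex{0,0} = 1
G(8) = mex{1,0,0} = 2
G(9) = mex{1,0,0,0} = 2
G(10) = mex{1,1,0,0} = 2
G(11) = mex{1,1,0,0} = 2
G(12) = mex{2,1,1,0} = 3
G_B(12) = 3.
Combined Grundy value = 2 ⊕ 3 = 1.
A winning move leaves total XOR = 0, i.e. changes one component's Grundy value g to g ⊕ X where X is the current total.
Pile A: need g' = 2⊕1 = 3. Options: 23−4→G=1, 23−6→G=1, 23−8→G=0. Hits: 0.
Pile B: need g' = 3⊕1 = 2. Options: 12−4→G=2, 12−6→G=1, 12−8→G=1, 12−9→G=0. Hits: 1.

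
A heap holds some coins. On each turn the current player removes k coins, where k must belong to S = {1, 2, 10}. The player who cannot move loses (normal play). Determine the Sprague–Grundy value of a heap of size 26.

2

G(0) = 0
G(1) = mex{0} = 1
G(2) = mex{1,0} = 2
G(3) = mex{2,1} = 0
G(4) = mex{0,2} = 1
G(5) = mex{1,0} = 2
G(6) = mex{2,1} = 0
G(7) = mex{0,2} = 1
G(8) = mex{1,0} = 2
G(9) = mex{2,1} = 0
G(10) = mex{0,2,0} = 1
G(11) = mex{1,0,1} = 2
G(12) = mex{2,1,2} = 0
G(13) = mex{0,2,0} = 1
G(14) = mex{1,0,1} = 2
G(15) = mex{2,1,2} = 0
G(16) = mex{0,2,0} = 1
G(17) = mex{1,0,1} = 2
G(18) = mex{2,1,2} = 0
G(19) = mex{0,2,0} = 1
G(20) = mex{1,0,1} = 2
G(21) = mex{2,1,2} = 0
G(22) = mex{0,2,0} = 1
G(23) = mex{1,0,1} = 2
G(24) = mex{2,1,2} = 0
G(25) = mex{0,2,0} = 1
G(26) = mex{1,0,1} = 2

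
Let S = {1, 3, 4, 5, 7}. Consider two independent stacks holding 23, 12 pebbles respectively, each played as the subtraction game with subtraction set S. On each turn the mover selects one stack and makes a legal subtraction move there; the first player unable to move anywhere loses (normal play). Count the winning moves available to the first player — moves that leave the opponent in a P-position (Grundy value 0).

All stacks use S = {1, 3, 4, 5, 7}:
n :  0  1  2  3  4  5  6  7  8  9 10 11 12 13 14 15 16 17 18 19 20 21 22 23
G :  0  1  0  1  2  3  2  3  0  1  0  1  2  3  2  3  0  1  0  1  2  3  2  3
Stack A: G(23) = 3.
Stack B: G(12) = 2.
Combined Grundy value = 3 ⊕ 2 = 1.
A winning move leaves total XOR = 0, i.e. changes one component's Grundy value g to g ⊕ X where X is the current total.
Stack A: need g' = 3⊕1 = 2. Options: 23−1→G=2, 23−3→G=2, 23−4→G=1, 23−5→G=0, 23−7→G=0. Hits: 2.
Stack B: need g' = 2⊕1 = 3. Options: 12−1→G=1, 12−3→G=1, 12−4→G=0, 12−5→G=3, 12−7→G=3. Hits: 2.

4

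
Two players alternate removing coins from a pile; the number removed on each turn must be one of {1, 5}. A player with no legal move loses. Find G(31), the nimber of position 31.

G(0) = 0
G(1) = mex{0} = 1
G(2) = mex{1} = 0
G(3) = mex{0} = 1
G(4) = mex{1} = 0
G(5) = mex{0,0} = 1
G(6) = mex{1,1} = 0
G(7) = mex{0,0} = 1
G(8) = mex{1,1} = 0
G(9) = mex{0,0} = 1
G(10) = mex{1,1} = 0
G(11) = mex{0,0} = 1
G(12) = mex{1,1} = 0
G(13) = mex{0,0} = 1
G(14) = mex{1,1} = 0
G(15) = mex{0,0} = 1
G(16) = mex{1,1} = 0
G(17) = mex{0,0} = 1
G(18) = mex{1,1} = 0
G(19) = mex{0,0} = 1
G(20) = mex{1,1} = 0
G(21) = mex{0,0} = 1
G(22) = mex{1,1} = 0
G(23) = mex{0,0} = 1
G(24) = mex{1,1} = 0
G(25) = mex{0,0} = 1
G(26) = mex{1,1} = 0
G(27) = mex{0,0} = 1
G(28) = mex{1,1} = 0
G(29) = mex{0,0} = 1
G(30) = mex{1,1} = 0
G(31) = mex{0,0} = 1

1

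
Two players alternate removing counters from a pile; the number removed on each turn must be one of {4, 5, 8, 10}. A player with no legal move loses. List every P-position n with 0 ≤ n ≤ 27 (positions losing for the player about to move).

G(0) = 0
G(1) = mex{} = 0
G(2) = mex{} = 0
G(3) = mex{} = 0
G(4) = mex{0} = 1
G(5) = mex{0,0} = 1
G(6) = mex{0,0} = 1
G(7) = mex{0,0} = 1
G(8) = mex{1,0,0} = 2
G(9) = mex{1,1,0} = 2
G(10) = mex{1,1,0,0} = 2
G(11) = mex{1,1,0,0} = 2
G(12) = mex{2,1,1,0} = 3
G(13) = mex{2,2,1,0} = 3
G(14) = mex{2,2,1,1} = 0
G(15) = mex{2,2,1,1} = 0
G(16) = mex{3,2,2,1} = 0
G(17) = mex{3,3,2,1} = 0
G(18) = mex{0,3,2,2} = 1
G(19) = mex{0,0,2,2} = 1
G(20) = mex{0,0,3,2} = 1
G(21) = mex{0,0,3,2} = 1
G(22) = mex{1,0,0,3} = 2
G(23) = mex{1,1,0,3} = 2
G(24) = mex{1,1,0,0} = 2
G(25) = mex{1,1,0,0} = 2
G(26) = mex{2,1,1,0} = 3
G(27) = mex{2,2,1,0} = 3
P-positions are exactly the n with G(n) = 0.

0, 1, 2, 3, 14, 15, 16, 17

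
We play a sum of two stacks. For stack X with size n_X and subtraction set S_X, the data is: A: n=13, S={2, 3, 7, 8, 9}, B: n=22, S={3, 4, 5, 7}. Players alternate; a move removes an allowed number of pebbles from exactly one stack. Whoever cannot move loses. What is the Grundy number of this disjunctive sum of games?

Stack A, S = {2, 3, 7, 8, 9}:
n :  0  1  2  3  4  5  6  7  8  9 10 11 12 13
G :  0  0  1  1  2  0  0  1  1  2  2  0  3  1
G_A(13) = 1.
Stack B, S = {3, 4, 5, 7}:
n :  0  1  2  3  4  5  6  7  8  9 10 11 12 13 14 15 16 17 18 19 20 21 22
G :  0  0  0  1  1  1  2  2  2  3  0  0  0  1  1  1  2  2  2  3  0  0  0
G_B(22) = 0.
Combined Grundy value = 1 ⊕ 0 = 1.

1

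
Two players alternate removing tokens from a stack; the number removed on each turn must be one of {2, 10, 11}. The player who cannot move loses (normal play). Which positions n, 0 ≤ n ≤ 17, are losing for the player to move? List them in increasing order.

n :  0  1  2  3  4  5  6  7  8  9 10 11 12 13 14 15 16 17
G :  0  0  1  1  0  0  1  1  0  0  1  1  2  0  3  1  2  0
P-positions are exactly the n with G(n) = 0.

0, 1, 4, 5, 8, 9, 13, 17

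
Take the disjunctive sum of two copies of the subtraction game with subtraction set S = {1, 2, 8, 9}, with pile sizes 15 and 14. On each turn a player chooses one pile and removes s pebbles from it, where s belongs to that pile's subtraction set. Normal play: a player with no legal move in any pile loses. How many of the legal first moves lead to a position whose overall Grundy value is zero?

4

All piles use S = {1, 2, 8, 9}:
G(0) = 0
G(1) = mex{0} = 1
G(2) = mex{1,0} = 2
G(3) = mex{2,1} = 0
G(4) = mex{0,2} = 1
G(5) = mex{1,0} = 2
G(6) = mex{2,1} = 0
G(7) = mex{0,2} = 1
G(8) = mex{1,0,0} = 2
G(9) = mex{2,1,1,0} = 3
G(10) = mex{3,2,2,1} = 0
G(11) = mex{0,3,0,2} = 1
G(12) = mex{1,0,1,0} = 2
G(13) = mex{2,1,2,1} = 0
G(14) = mex{0,2,0,2} = 1
G(15) = mex{1,0,1,0} = 2
Pile A: G(15) = 2.
Pile B: G(14) = 1.
Combined Grundy value = 2 ⊕ 1 = 3.
A winning move leaves total XOR = 0, i.e. changes one component's Grundy value g to g ⊕ X where X is the current total.
Pile A: need g' = 2⊕3 = 1. Options: 15−1→G=1, 15−2→G=0, 15−8→G=1, 15−9→G=0. Hits: 2.
Pile B: need g' = 1⊕3 = 2. Options: 14−1→G=0, 14−2→G=2, 14−8→G=0, 14−9→G=2. Hits: 2.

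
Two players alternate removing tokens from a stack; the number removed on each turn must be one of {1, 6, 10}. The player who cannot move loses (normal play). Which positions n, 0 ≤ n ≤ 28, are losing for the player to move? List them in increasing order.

n :  0  1  2  3  4  5  6  7  8  9 10 11 12 13 14 15 16 17 18 19 20 21 22 23 24 25 26 27 28
G :  0  1  0  1  0  1  2  0  1  0  1  0  1  2  3  2  0  1  0  1  0  1  2  0  1  0  1  0  1
P-positions are exactly the n with G(n) = 0.

0, 2, 4, 7, 9, 11, 16, 18, 20, 23, 25, 27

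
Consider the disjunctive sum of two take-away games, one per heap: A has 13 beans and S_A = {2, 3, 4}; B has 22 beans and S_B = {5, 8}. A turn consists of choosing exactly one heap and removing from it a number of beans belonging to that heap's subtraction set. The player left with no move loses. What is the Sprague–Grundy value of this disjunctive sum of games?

Heap A, S = {2, 3, 4}:
G(0) = 0
G(1) = mex{} = 0
G(2) = mex{0} = 1
G(3) = mex{0,0} = 1
G(4) = mex{1,0,0} = 2
G(5) = mex{1,1,0} = 2
G(6) = mex{2,1,1} = 0
G(7) = mex{2,2,1} = 0
G(8) = mex{0,2,2} = 1
G(9) = mex{0,0,2} = 1
G(10) = mex{1,0,0} = 2
G(11) = mex{1,1,0} = 2
G(12) = mex{2,1,1} = 0
G(13) = mex{2,2,1} = 0
G_A(13) = 0.
Heap B, S = {5, 8}:
n :  0  1  2  3  4  5  6  7  8  9 10 11 12 13 14 15 16 17 18 19 20 21 22
G :  0  0  0  0  0  1  1  1  1  1  2  2  2  0  0  0  0  0  1  1  1  1  1
G_B(22) = 1.
Combined Grundy value = 0 ⊕ 1 = 1.

1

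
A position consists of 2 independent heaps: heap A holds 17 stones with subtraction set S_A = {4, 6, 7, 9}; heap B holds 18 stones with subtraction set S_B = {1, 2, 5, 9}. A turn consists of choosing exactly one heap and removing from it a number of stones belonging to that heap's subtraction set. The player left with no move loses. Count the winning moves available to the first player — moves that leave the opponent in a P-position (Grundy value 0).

4

Heap A, S = {4, 6, 7, 9}:
n :  0  1  2  3  4  5  6  7  8  9 10 11 12 13 14 15 16 17
G :  0  0  0  0  1  1  1  1  2  2  2  2  3  0  0  0  0  1
G_A(17) = 1.
Heap B, S = {1, 2, 5, 9}:
n :  0  1  2  3  4  5  6  7  8  9 10 11 12 13 14 15 16 17 18
G :  0  1  2  0  1  2  0  1  2  3  0  1  2  0  1  2  0  1  2
G_B(18) = 2.
Combined Grundy value = 1 ⊕ 2 = 3.
A winning move leaves total XOR = 0, i.e. changes one component's Grundy value g to g ⊕ X where X is the current total.
Heap A: need g' = 1⊕3 = 2. Options: 17−4→G=0, 17−6→G=2, 17−7→G=2, 17−9→G=2. Hits: 3.
Heap B: need g' = 2⊕3 = 1. Options: 18−1→G=1, 18−2→G=0, 18−5→G=0, 18−9→G=3. Hits: 1.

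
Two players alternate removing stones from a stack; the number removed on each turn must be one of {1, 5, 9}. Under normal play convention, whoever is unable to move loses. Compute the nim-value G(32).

G(0) = 0
G(1) = mex{0} = 1
G(2) = mex{1} = 0
G(3) = mex{0} = 1
G(4) = mex{1} = 0
G(5) = mex{0,0} = 1
G(6) = mex{1,1} = 0
G(7) = mex{0,0} = 1
G(8) = mex{1,1} = 0
G(9) = mex{0,0,0} = 1
G(10) = mex{1,1,1} = 0
G(11) = mex{0,0,0} = 1
G(12) = mex{1,1,1} = 0
G(13) = mex{0,0,0} = 1
G(14) = mex{1,1,1} = 0
G(15) = mex{0,0,0} = 1
G(16) = mex{1,1,1} = 0
G(17) = mex{0,0,0} = 1
G(18) = mex{1,1,1} = 0
G(19) = mex{0,0,0} = 1
G(20) = mex{1,1,1} = 0
G(21) = mex{0,0,0} = 1
G(22) = mex{1,1,1} = 0
G(23) = mex{0,0,0} = 1
G(24) = mex{1,1,1} = 0
G(25) = mex{0,0,0} = 1
G(26) = mex{1,1,1} = 0
G(27) = mex{0,0,0} = 1
G(28) = mex{1,1,1} = 0
G(29) = mex{0,0,0} = 1
G(30) = mex{1,1,1} = 0
G(31) = mex{0,0,0} = 1
G(32) = mex{1,1,1} = 0

0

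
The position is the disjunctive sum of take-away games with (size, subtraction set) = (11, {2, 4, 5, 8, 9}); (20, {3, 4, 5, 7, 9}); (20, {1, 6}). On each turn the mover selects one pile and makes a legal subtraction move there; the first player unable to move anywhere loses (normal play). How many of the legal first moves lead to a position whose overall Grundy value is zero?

3

Pile A, S = {2, 4, 5, 8, 9}:
G(0) = 0
G(1) = mex{} = 0
G(2) = mex{0} = 1
G(3) = mex{0} = 1
G(4) = mex{1,0} = 2
G(5) = mex{1,0,0} = 2
G(6) = mex{2,1,0} = 3
G(7) = mex{2,1,1} = 0
G(8) = mex{3,2,1,0} = 4
G(9) = mex{0,2,2,0,0} = 1
G(10) = mex{4,3,2,1,0} = 5
G(11) = mex{1,0,3,1,1} = 2
G_A(11) = 2.
Pile B, S = {3, 4, 5, 7, 9}:
G(0) = 0
G(1) = mex{} = 0
G(2) = mex{} = 0
G(3) = mex{0} = 1
G(4) = mex{0,0} = 1
G(5) = mex{0,0,0} = 1
G(6) = mex{1,0,0} = 2
G(7) = mex{1,1,0,0} = 2
G(8) = mex{1,1,1,0} = 2
G(9) = mex{2,1,1,0,0} = 3
G(10) = mex{2,2,1,1,0} = 3
G(11) = mex{2,2,2,1,0} = 3
G(12) = mex{3,2,2,1,1} = 0
G(13) = mex{3,3,2,2,1} = 0
G(14) = mex{3,3,3,2,1} = 0
G(15) = mex{0,3,3,2,2} = 1
G(16) = mex{0,0,3,3,2} = 1
G(17) = mex{0,0,0,3,2} = 1
G(18) = mex{1,0,0,3,3} = 2
G(19) = mex{1,1,0,0,3} = 2
G(20) = mex{1,1,1,0,3} = 2
G_B(20) = 2.
Pile C, S = {1, 6}:
G(0) = 0
G(1) = mex{0} = 1
G(2) = mex{1} = 0
G(3) = mex{0} = 1
G(4) = mex{1} = 0
G(5) = mex{0} = 1
G(6) = mex{1,0} = 2
G(7) = mex{2,1} = 0
G(8) = mex{0,0} = 1
G(9) = mex{1,1} = 0
G(10) = mex{0,0} = 1
G(11) = mex{1,1} = 0
G(12) = mex{0,2} = 1
G(13) = mex{1,0} = 2
G(14) = mex{2,1} = 0
G(15) = mex{0,0} = 1
G(16) = mex{1,1} = 0
G(17) = mex{0,0} = 1
G(18) = mex{1,1} = 0
G(19) = mex{0,2} = 1
G(20) = mex{1,0} = 2
G_C(20) = 2.
Combined Grundy value = 2 ⊕ 2 ⊕ 2 = 2.
A winning move leaves total XOR = 0, i.e. changes one component's Grundy value g to g ⊕ X where X is the current total.
Pile A: need g' = 2⊕2 = 0. Options: 11−2→G=1, 11−4→G=0, 11−5→G=3, 11−8→G=1, 11−9→G=1. Hits: 1.
Pile B: need g' = 2⊕2 = 0. Options: 20−3→G=1, 20−4→G=1, 20−5→G=1, 20−7→G=0, 20−9→G=3. Hits: 1.
Pile C: need g' = 2⊕2 = 0. Options: 20−1→G=1, 20−6→G=0. Hits: 1.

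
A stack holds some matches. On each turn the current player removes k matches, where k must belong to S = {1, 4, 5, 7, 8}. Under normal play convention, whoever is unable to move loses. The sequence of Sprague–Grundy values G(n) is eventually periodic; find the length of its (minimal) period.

n :  0  1  2  3  4  5  6  7  8  9 10 11 12 13 14 15 16 17 18 19 20 21 22 23
G :  0  1  0  1  2  3  2  3  4  5  4  0  1  0  1  2  3  2  3  4  5  4  0  1
G(n+11) = G(n) holds for n = 0,…,7 (a full window of length max(S) = 8), so the sequence is purely periodic with period 11.

11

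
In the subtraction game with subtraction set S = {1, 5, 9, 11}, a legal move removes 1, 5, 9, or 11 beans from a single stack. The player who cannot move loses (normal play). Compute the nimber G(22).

0

n :  0  1  2  3  4  5  6  7  8  9 10 11 12 13 14 15 16 17 18 19 20 21 22
G :  0  1  0  1  0  1  0  1  0  1  0  1  0  1  0  1  0  1  0  1  0  1  0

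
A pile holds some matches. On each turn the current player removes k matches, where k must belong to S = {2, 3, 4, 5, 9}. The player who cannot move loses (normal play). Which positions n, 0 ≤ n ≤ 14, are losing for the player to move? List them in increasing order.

G(0) = 0
G(1) = mex{} = 0
G(2) = mex{0} = 1
G(3) = mex{0,0} = 1
G(4) = mex{1,0,0} = 2
G(5) = mex{1,1,0,0} = 2
G(6) = mex{2,1,1,0} = 3
G(7) = mex{2,2,1,1} = 0
G(8) = mex{3,2,2,1} = 0
G(9) = mex{0,3,2,2,0} = 1
G(10) = mex{0,0,3,2,0} = 1
G(11) = mex{1,0,0,3,1} = 2
G(12) = mex{1,1,0,0,1} = 2
G(13) = mex{2,1,1,0,2} = 3
G(14) = mex{2,2,1,1,2} = 0
P-positions are exactly the n with G(n) = 0.

0, 1, 7, 8, 14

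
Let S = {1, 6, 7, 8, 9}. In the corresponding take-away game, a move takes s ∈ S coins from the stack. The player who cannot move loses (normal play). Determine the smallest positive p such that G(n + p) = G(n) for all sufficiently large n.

n :  0  1  2  3  4  5  6  7  8  9 10 11 12 13 14 15 16 17 18 19 20 21 22 23 24 25 26 27 28 29
G :  0  1  0  1  0  1  2  3  2  3  2  3  4  5  0  1  0  1  0  1  2  3  2  3  2  3  4  5  0  1
G(n+14) = G(n) holds for n = 0,…,8 (a full window of length max(S) = 9), so the sequence is purely periodic with period 14.

14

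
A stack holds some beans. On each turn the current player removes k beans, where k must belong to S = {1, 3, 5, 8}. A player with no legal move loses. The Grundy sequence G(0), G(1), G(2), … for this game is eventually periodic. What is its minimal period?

G(0) = 0
G(1) = mex{0} = 1
G(2) = mex{1} = 0
G(3) = mex{0,0} = 1
G(4) = mex{1,1} = 0
G(5) = mex{0,0,0} = 1
G(6) = mex{1,1,1} = 0
G(7) = mex{0,0,0} = 1
G(8) = mex{1,1,1,0} = 2
G(9) = mex{2,0,0,1} = 3
G(10) = mex{3,1,1,0} = 2
G(11) = mex{2,2,0,1} = 3
G(12) = mex{3,3,1,0} = 2
G(13) = mex{2,2,2,1} = 0
G(14) = mex{0,3,3,0} = 1
G(15) = mex{1,2,2,1} = 0
G(16) = mex{0,0,3,2} = 1
G(17) = mex{1,1,2,3} = 0
G(18) = mex{0,0,0,2} = 1
G(19) = mex{1,1,1,3} = 0
G(20) = mex{0,0,0,2} = 1
G(21) = mex{1,1,1,0} = 2
G(22) = mex{2,0,0,1} = 3
G(23) = mex{3,1,1,0} = 2
G(24) = mex{2,2,0,1} = 3
G(25) = mex{3,3,1,0} = 2
G(26) = mex{2,2,2,1} = 0
G(27) = mex{0,3,3,0} = 1
G(n+13) = G(n) holds for n = 0,…,7 (a full window of length max(S) = 8), so the sequence is purely periodic with period 13.

13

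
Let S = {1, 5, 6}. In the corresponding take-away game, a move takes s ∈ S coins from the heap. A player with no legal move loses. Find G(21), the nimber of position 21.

n :  0  1  2  3  4  5  6  7  8  9 10 11 12 13 14 15 16 17 18 19 20 21
G :  0  1  0  1  0  1  2  3  2  3  2  0  1  0  1  0  1  2  3  2  3  2

2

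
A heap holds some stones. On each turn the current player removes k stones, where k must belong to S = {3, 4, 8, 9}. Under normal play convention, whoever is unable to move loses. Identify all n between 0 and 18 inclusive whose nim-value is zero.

0, 1, 2, 7, 12, 13, 14

G(0) = 0
G(1) = mex{} = 0
G(2) = mex{} = 0
G(3) = mex{0} = 1
G(4) = mex{0,0} = 1
G(5) = mex{0,0} = 1
G(6) = mex{1,0} = 2
G(7) = mex{1,1} = 0
G(8) = mex{1,1,0} = 2
G(9) = mex{2,1,0,0} = 3
G(10) = mex{0,2,0,0} = 1
G(11) = mex{2,0,1,0} = 3
G(12) = mex{3,2,1,1} = 0
G(13) = mex{1,3,1,1} = 0
G(14) = mex{3,1,2,1} = 0
G(15) = mex{0,3,0,2} = 1
G(16) = mex{0,0,2,0} = 1
G(17) = mex{0,0,3,2} = 1
G(18) = mex{1,0,1,3} = 2
P-positions are exactly the n with G(n) = 0.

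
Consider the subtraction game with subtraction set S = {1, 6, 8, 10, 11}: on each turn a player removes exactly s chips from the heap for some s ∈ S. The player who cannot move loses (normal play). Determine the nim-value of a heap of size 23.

G(0) = 0
G(1) = mex{0} = 1
G(2) = mex{1} = 0
G(3) = mex{0} = 1
G(4) = mex{1} = 0
G(5) = mex{0} = 1
G(6) = mex{1,0} = 2
G(7) = mex{2,1} = 0
G(8) = mex{0,0,0} = 1
G(9) = mex{1,1,1} = 0
G(10) = mex{0,0,0,0} = 1
G(11) = mex{1,1,1,1,0} = 2
G(12) = mex{2,2,0,0,1} = 3
G(13) = mex{3,0,1,1,0} = 2
G(14) = mex{2,1,2,0,1} = 3
G(15) = mex{3,0,0,1,0} = 2
G(16) = mex{2,1,1,2,1} = 0
G(17) = mex{0,2,0,0,2} = 1
G(18) = mex{1,3,1,1,0} = 2
G(19) = mex{2,2,2,0,1} = 3
G(20) = mex{3,3,3,1,0} = 2
G(21) = mex{2,2,2,2,1} = 0
G(22) = mex{0,0,3,3,2} = 1
G(23) = mex{1,1,2,2,3} = 0

0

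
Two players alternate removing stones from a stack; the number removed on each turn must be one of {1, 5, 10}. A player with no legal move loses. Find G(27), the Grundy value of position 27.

2

G(0) = 0
G(1) = mex{0} = 1
G(2) = mex{1} = 0
G(3) = mex{0} = 1
G(4) = mex{1} = 0
G(5) = mex{0,0} = 1
G(6) = mex{1,1} = 0
G(7) = mex{0,0} = 1
G(8) = mex{1,1} = 0
G(9) = mex{0,0} = 1
G(10) = mex{1,1,0} = 2
G(11) = mex{2,0,1} = 3
G(12) = mex{3,1,0} = 2
G(13) = mex{2,0,1} = 3
G(14) = mex{3,1,0} = 2
G(15) = mex{2,2,1} = 0
G(16) = mex{0,3,0} = 1
G(17) = mex{1,2,1} = 0
G(18) = mex{0,3,0} = 1
G(19) = mex{1,2,1} = 0
G(20) = mex{0,0,2} = 1
G(21) = mex{1,1,3} = 0
G(22) = mex{0,0,2} = 1
G(23) = mex{1,1,3} = 0
G(24) = mex{0,0,2} = 1
G(25) = mex{1,1,0} = 2
G(26) = mex{2,0,1} = 3
G(27) = mex{3,1,0} = 2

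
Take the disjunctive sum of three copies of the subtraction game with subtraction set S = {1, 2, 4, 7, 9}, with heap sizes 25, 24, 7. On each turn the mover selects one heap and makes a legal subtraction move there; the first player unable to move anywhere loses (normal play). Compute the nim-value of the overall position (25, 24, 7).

All heaps use S = {1, 2, 4, 7, 9}:
n :  0  1  2  3  4  5  6  7  8  9 10 11 12 13 14 15 16 17 18 19 20 21 22 23 24 25
G :  0  1  2  0  1  2  0  1  2  3  4  0  1  2  0  1  2  0  1  2  3  4  0  1  2  0
Heap A: G(25) = 0.
Heap B: G(24) = 2.
Heap C: G(7) = 1.
Combined Grundy value = 0 ⊕ 2 ⊕ 1 = 3.

3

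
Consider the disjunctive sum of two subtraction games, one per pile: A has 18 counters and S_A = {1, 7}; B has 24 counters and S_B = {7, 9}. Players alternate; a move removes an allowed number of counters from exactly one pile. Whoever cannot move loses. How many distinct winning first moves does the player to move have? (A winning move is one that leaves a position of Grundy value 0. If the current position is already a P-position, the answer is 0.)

Pile A, S = {1, 7}:
G(0) = 0
G(1) = mex{0} = 1
G(2) = mex{1} = 0
G(3) = mex{0} = 1
G(4) = mex{1} = 0
G(5) = mex{0} = 1
G(6) = mex{1} = 0
G(7) = mex{0,0} = 1
G(8) = mex{1,1} = 0
G(9) = mex{0,0} = 1
G(10) = mex{1,1} = 0
G(11) = mex{0,0} = 1
G(12) = mex{1,1} = 0
G(13) = mex{0,0} = 1
G(14) = mex{1,1} = 0
G(15) = mex{0,0} = 1
G(16) = mex{1,1} = 0
G(17) = mex{0,0} = 1
G(18) = mex{1,1} = 0
G_A(18) = 0.
Pile B, S = {7, 9}:
n :  0  1  2  3  4  5  6  7  8  9 10 11 12 13 14 15 16 17 18 19 20 21 22 23 24
G :  0  0  0  0  0  0  0  1  1  1  1  1  1  1  2  2  0  0  0  0  0  0  0  1  1
G_B(24) = 1.
Combined Grundy value = 0 ⊕ 1 = 1.
A winning move leaves total XOR = 0, i.e. changes one component's Grundy value g to g ⊕ X where X is the current total.
Pile A: need g' = 0⊕1 = 1. Options: 18−1→G=1, 18−7→G=1. Hits: 2.
Pile B: need g' = 1⊕1 = 0. Options: 24−7→G=0, 24−9→G=2. Hits: 1.

3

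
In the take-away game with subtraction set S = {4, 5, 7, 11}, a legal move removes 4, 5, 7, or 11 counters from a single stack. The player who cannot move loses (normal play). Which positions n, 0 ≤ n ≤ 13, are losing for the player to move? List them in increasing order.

0, 1, 2, 3

n :  0  1  2  3  4  5  6  7  8  9 10 11 12 13
G :  0  0  0  0  1  1  1  1  2  2  2  2  3  3
P-positions are exactly the n with G(n) = 0.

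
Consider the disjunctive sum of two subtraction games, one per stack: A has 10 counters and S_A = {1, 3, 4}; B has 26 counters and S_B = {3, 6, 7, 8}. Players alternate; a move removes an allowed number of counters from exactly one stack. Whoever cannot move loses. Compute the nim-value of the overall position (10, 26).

Stack A, S = {1, 3, 4}:
G(0) = 0
G(1) = mex{0} = 1
G(2) = mex{1} = 0
G(3) = mex{0,0} = 1
G(4) = mex{1,1,0} = 2
G(5) = mex{2,0,1} = 3
G(6) = mex{3,1,0} = 2
G(7) = mex{2,2,1} = 0
G(8) = mex{0,3,2} = 1
G(9) = mex{1,2,3} = 0
G(10) = mex{0,0,2} = 1
G_A(10) = 1.
Stack B, S = {3, 6, 7, 8}:
G(0) = 0
G(1) = mex{} = 0
G(2) = mex{} = 0
G(3) = mex{0} = 1
G(4) = mex{0} = 1
G(5) = mex{0} = 1
G(6) = mex{1,0} = 2
G(7) = mex{1,0,0} = 2
G(8) = mex{1,0,0,0} = 2
G(9) = mex{2,1,0,0} = 3
G(10) = mex{2,1,1,0} = 3
G(11) = mex{2,1,1,1} = 0
G(12) = mex{3,2,1,1} = 0
G(13) = mex{3,2,2,1} = 0
G(14) = mex{0,2,2,2} = 1
G(15) = mex{0,3,2,2} = 1
G(16) = mex{0,3,3,2} = 1
G(17) = mex{1,0,3,3} = 2
G(18) = mex{1,0,0,3} = 2
G(19) = mex{1,0,0,0} = 2
G(20) = mex{2,1,0,0} = 3
G(21) = mex{2,1,1,0} = 3
G(22) = mex{2,1,1,1} = 0
G(23) = mex{3,2,1,1} = 0
G(24) = mex{3,2,2,1} = 0
G(25) = mex{0,2,2,2} = 1
G(26) = mex{0,3,2,2} = 1
G_B(26) = 1.
Combined Grundy value = 1 ⊕ 1 = 0.

0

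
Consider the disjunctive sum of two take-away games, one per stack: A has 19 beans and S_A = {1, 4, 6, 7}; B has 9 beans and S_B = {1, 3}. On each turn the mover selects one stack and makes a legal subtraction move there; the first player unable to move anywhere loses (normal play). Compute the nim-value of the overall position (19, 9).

Stack A, S = {1, 4, 6, 7}:
G(0) = 0
G(1) = mex{0} = 1
G(2) = mex{1} = 0
G(3) = mex{0} = 1
G(4) = mex{1,0} = 2
G(5) = mex{2,1} = 0
G(6) = mex{0,0,0} = 1
G(7) = mex{1,1,1,0} = 2
G(8) = mex{2,2,0,1} = 3
G(9) = mex{3,0,1,0} = 2
G(10) = mex{2,1,2,1} = 0
G(11) = mex{0,2,0,2} = 1
G(12) = mex{1,3,1,0} = 2
G(13) = mex{2,2,2,1} = 0
G(14) = mex{0,0,3,2} = 1
G(15) = mex{1,1,2,3} = 0
G(16) = mex{0,2,0,2} = 1
G(17) = mex{1,0,1,0} = 2
G(18) = mex{2,1,2,1} = 0
G(19) = mex{0,0,0,2} = 1
G_A(19) = 1.
Stack B, S = {1, 3}:
n : 0 1 2 3 4 5 6 7 8 9
G : 0 1 0 1 0 1 0 1 0 1
G_B(9) = 1.
Combined Grundy value = 1 ⊕ 1 = 0.

0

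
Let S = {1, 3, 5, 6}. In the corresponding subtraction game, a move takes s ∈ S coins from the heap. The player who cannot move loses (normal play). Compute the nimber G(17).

2

G(0) = 0
G(1) = mex{0} = 1
G(2) = mex{1} = 0
G(3) = mex{0,0} = 1
G(4) = mex{1,1} = 0
G(5) = mex{0,0,0} = 1
G(6) = mex{1,1,1,0} = 2
G(7) = mex{2,0,0,1} = 3
G(8) = mex{3,1,1,0} = 2
G(9) = mex{2,2,0,1} = 3
G(10) = mex{3,3,1,0} = 2
G(11) = mex{2,2,2,1} = 0
G(12) = mex{0,3,3,2} = 1
G(13) = mex{1,2,2,3} = 0
G(14) = mex{0,0,3,2} = 1
G(15) = mex{1,1,2,3} = 0
G(16) = mex{0,0,0,2} = 1
G(17) = mex{1,1,1,0} = 2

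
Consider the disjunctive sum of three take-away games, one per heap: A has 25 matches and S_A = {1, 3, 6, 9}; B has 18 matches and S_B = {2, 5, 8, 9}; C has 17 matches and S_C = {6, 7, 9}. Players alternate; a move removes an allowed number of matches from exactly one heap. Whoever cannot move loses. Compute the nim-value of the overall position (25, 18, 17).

1

Heap A, S = {1, 3, 6, 9}:
G(0) = 0
G(1) = mex{0} = 1
G(2) = mex{1} = 0
G(3) = mex{0,0} = 1
G(4) = mex{1,1} = 0
G(5) = mex{0,0} = 1
G(6) = mex{1,1,0} = 2
G(7) = mex{2,0,1} = 3
G(8) = mex{3,1,0} = 2
G(9) = mex{2,2,1,0} = 3
G(10) = mex{3,3,0,1} = 2
G(11) = mex{2,2,1,0} = 3
G(12) = mex{3,3,2,1} = 0
G(13) = mex{0,2,3,0} = 1
G(14) = mex{1,3,2,1} = 0
G(15) = mex{0,0,3,2} = 1
G(16) = mex{1,1,2,3} = 0
G(17) = mex{0,0,3,2} = 1
G(18) = mex{1,1,0,3} = 2
G(19) = mex{2,0,1,2} = 3
G(20) = mex{3,1,0,3} = 2
G(21) = mex{2,2,1,0} = 3
G(22) = mex{3,3,0,1} = 2
G(23) = mex{2,2,1,0} = 3
G(24) = mex{3,3,2,1} = 0
G(25) = mex{0,2,3,0} = 1
G_A(25) = 1.
Heap B, S = {2, 5, 8, 9}:
G(0) = 0
G(1) = mex{} = 0
G(2) = mex{0} = 1
G(3) = mex{0} = 1
G(4) = mex{1} = 0
G(5) = mex{1,0} = 2
G(6) = mex{0,0} = 1
G(7) = mex{2,1} = 0
G(8) = mex{1,1,0} = 2
G(9) = mex{0,0,0,0} = 1
G(10) = mex{2,2,1,0} = 3
G(11) = mex{1,1,1,1} = 0
G(12) = mex{3,0,0,1} = 2
G(13) = mex{0,2,2,0} = 1
G(14) = mex{2,1,1,2} = 0
G(15) = mex{1,3,0,1} = 2
G(16) = mex{0,0,2,0} = 1
G(17) = mex{2,2,1,2} = 0
G(18) = mex{1,1,3,1} = 0
G_B(18) = 0.
Heap C, S = {6, 7, 9}:
G(0) = 0
G(1) = mex{} = 0
G(2) = mex{} = 0
G(3) = mex{} = 0
G(4) = mex{} = 0
G(5) = mex{} = 0
G(6) = mex{0} = 1
G(7) = mex{0,0} = 1
G(8) = mex{0,0} = 1
G(9) = mex{0,0,0} = 1
G(10) = mex{0,0,0} = 1
G(11) = mex{0,0,0} = 1
G(12) = mex{1,0,0} = 2
G(13) = mex{1,1,0} = 2
G(14) = mex{1,1,0} = 2
G(15) = mex{1,1,1} = 0
G(16) = mex{1,1,1} = 0
G(17) = mex{1,1,1} = 0
G_C(17) = 0.
Combined Grundy value = 1 ⊕ 0 ⊕ 0 = 1.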